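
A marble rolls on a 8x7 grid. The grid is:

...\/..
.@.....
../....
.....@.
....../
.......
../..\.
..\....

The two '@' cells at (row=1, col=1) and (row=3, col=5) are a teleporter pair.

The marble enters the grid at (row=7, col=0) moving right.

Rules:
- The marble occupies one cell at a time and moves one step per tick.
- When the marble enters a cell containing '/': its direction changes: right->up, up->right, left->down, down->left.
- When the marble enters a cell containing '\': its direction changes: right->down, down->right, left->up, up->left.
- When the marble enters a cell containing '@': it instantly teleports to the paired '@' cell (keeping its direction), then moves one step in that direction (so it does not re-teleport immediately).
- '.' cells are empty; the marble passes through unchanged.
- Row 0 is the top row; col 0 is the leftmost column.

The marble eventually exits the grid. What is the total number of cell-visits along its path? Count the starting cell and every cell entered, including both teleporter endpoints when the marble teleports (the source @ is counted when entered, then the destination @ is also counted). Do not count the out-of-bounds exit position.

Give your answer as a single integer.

Answer: 3

Derivation:
Step 1: enter (7,0), '.' pass, move right to (7,1)
Step 2: enter (7,1), '.' pass, move right to (7,2)
Step 3: enter (7,2), '\' deflects right->down, move down to (8,2)
Step 4: at (8,2) — EXIT via bottom edge, pos 2
Path length (cell visits): 3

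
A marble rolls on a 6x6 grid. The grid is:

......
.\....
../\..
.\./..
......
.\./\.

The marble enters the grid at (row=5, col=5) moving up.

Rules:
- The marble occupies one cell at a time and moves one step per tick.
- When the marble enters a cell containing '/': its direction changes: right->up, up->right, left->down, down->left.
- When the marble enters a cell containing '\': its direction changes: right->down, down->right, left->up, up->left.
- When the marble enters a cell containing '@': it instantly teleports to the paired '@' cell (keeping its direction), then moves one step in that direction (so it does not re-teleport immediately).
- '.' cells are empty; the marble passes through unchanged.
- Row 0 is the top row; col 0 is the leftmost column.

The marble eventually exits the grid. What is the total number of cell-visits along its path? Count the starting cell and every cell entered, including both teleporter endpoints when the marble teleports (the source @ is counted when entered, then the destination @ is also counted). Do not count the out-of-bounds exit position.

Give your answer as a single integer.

Answer: 6

Derivation:
Step 1: enter (5,5), '.' pass, move up to (4,5)
Step 2: enter (4,5), '.' pass, move up to (3,5)
Step 3: enter (3,5), '.' pass, move up to (2,5)
Step 4: enter (2,5), '.' pass, move up to (1,5)
Step 5: enter (1,5), '.' pass, move up to (0,5)
Step 6: enter (0,5), '.' pass, move up to (-1,5)
Step 7: at (-1,5) — EXIT via top edge, pos 5
Path length (cell visits): 6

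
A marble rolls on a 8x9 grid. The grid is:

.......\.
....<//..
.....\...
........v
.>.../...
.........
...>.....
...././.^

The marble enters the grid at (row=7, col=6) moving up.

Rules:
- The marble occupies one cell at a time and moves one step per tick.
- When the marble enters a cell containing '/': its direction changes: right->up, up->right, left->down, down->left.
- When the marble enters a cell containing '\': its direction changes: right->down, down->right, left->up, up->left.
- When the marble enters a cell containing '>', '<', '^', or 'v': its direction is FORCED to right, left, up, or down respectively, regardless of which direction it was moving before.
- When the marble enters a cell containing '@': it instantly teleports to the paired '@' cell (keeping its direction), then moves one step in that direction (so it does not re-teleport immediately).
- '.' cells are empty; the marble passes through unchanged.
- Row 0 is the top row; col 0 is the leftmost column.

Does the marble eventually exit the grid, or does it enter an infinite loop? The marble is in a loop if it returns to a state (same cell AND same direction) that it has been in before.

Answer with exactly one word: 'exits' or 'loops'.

Answer: loops

Derivation:
Step 1: enter (7,6), '/' deflects up->right, move right to (7,7)
Step 2: enter (7,7), '.' pass, move right to (7,8)
Step 3: enter (7,8), '^' forces right->up, move up to (6,8)
Step 4: enter (6,8), '.' pass, move up to (5,8)
Step 5: enter (5,8), '.' pass, move up to (4,8)
Step 6: enter (4,8), '.' pass, move up to (3,8)
Step 7: enter (3,8), 'v' forces up->down, move down to (4,8)
Step 8: enter (4,8), '.' pass, move down to (5,8)
Step 9: enter (5,8), '.' pass, move down to (6,8)
Step 10: enter (6,8), '.' pass, move down to (7,8)
Step 11: enter (7,8), '^' forces down->up, move up to (6,8)
Step 12: at (6,8) dir=up — LOOP DETECTED (seen before)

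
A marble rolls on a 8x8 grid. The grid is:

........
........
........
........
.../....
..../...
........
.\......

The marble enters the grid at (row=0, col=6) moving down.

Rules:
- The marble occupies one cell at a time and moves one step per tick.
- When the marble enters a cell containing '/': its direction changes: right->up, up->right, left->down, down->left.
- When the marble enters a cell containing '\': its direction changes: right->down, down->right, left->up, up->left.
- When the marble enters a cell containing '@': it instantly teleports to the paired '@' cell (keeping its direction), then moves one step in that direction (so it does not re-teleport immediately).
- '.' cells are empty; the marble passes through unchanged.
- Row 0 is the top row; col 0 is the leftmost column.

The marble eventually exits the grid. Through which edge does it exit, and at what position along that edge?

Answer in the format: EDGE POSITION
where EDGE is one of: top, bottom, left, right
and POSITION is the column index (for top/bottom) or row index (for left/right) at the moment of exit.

Step 1: enter (0,6), '.' pass, move down to (1,6)
Step 2: enter (1,6), '.' pass, move down to (2,6)
Step 3: enter (2,6), '.' pass, move down to (3,6)
Step 4: enter (3,6), '.' pass, move down to (4,6)
Step 5: enter (4,6), '.' pass, move down to (5,6)
Step 6: enter (5,6), '.' pass, move down to (6,6)
Step 7: enter (6,6), '.' pass, move down to (7,6)
Step 8: enter (7,6), '.' pass, move down to (8,6)
Step 9: at (8,6) — EXIT via bottom edge, pos 6

Answer: bottom 6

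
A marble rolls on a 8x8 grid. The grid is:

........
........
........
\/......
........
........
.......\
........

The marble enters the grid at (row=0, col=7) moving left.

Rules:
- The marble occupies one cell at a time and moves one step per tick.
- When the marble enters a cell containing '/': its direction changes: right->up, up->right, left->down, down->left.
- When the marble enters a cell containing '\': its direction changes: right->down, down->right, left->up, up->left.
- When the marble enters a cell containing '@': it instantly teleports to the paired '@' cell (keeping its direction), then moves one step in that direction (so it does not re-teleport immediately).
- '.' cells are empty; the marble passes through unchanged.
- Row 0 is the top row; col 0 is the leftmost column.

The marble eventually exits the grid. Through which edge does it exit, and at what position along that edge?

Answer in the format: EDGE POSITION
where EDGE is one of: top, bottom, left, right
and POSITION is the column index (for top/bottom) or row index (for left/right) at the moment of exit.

Step 1: enter (0,7), '.' pass, move left to (0,6)
Step 2: enter (0,6), '.' pass, move left to (0,5)
Step 3: enter (0,5), '.' pass, move left to (0,4)
Step 4: enter (0,4), '.' pass, move left to (0,3)
Step 5: enter (0,3), '.' pass, move left to (0,2)
Step 6: enter (0,2), '.' pass, move left to (0,1)
Step 7: enter (0,1), '.' pass, move left to (0,0)
Step 8: enter (0,0), '.' pass, move left to (0,-1)
Step 9: at (0,-1) — EXIT via left edge, pos 0

Answer: left 0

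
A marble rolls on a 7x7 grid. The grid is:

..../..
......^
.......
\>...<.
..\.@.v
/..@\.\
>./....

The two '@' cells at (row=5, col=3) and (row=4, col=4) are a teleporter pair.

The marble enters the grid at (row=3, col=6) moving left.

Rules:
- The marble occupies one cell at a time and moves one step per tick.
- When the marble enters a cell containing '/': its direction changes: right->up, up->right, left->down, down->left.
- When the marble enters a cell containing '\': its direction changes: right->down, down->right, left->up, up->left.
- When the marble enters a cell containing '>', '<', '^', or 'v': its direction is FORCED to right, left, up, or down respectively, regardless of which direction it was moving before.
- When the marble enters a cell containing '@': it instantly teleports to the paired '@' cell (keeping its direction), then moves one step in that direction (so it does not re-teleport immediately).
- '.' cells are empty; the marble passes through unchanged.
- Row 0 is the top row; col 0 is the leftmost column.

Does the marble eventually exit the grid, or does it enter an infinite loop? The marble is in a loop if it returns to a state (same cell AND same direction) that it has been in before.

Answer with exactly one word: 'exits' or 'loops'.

Answer: loops

Derivation:
Step 1: enter (3,6), '.' pass, move left to (3,5)
Step 2: enter (3,5), '<' forces left->left, move left to (3,4)
Step 3: enter (3,4), '.' pass, move left to (3,3)
Step 4: enter (3,3), '.' pass, move left to (3,2)
Step 5: enter (3,2), '.' pass, move left to (3,1)
Step 6: enter (3,1), '>' forces left->right, move right to (3,2)
Step 7: enter (3,2), '.' pass, move right to (3,3)
Step 8: enter (3,3), '.' pass, move right to (3,4)
Step 9: enter (3,4), '.' pass, move right to (3,5)
Step 10: enter (3,5), '<' forces right->left, move left to (3,4)
Step 11: at (3,4) dir=left — LOOP DETECTED (seen before)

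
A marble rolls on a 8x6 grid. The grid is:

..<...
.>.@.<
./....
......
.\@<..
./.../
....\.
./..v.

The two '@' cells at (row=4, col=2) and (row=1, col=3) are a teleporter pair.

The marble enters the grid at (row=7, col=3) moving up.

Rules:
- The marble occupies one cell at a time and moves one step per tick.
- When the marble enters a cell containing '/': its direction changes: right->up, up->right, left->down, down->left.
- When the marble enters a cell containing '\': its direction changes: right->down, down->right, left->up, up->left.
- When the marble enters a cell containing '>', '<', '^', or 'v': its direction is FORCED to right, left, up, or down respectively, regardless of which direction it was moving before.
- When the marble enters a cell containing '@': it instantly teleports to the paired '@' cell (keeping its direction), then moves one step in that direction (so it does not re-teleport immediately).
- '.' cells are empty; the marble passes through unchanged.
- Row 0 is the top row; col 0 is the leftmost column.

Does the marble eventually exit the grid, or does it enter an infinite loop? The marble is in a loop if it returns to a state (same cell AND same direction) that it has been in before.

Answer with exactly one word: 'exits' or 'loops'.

Answer: loops

Derivation:
Step 1: enter (7,3), '.' pass, move up to (6,3)
Step 2: enter (6,3), '.' pass, move up to (5,3)
Step 3: enter (5,3), '.' pass, move up to (4,3)
Step 4: enter (4,3), '<' forces up->left, move left to (4,2)
Step 5: enter (4,2), '@' teleport (4,2)->(1,3), also enter (1,3), move left to (1,2)
Step 6: enter (1,2), '.' pass, move left to (1,1)
Step 7: enter (1,1), '>' forces left->right, move right to (1,2)
Step 8: enter (1,2), '.' pass, move right to (1,3)
Step 9: enter (1,3), '@' teleport (1,3)->(4,2), also enter (4,2), move right to (4,3)
Step 10: enter (4,3), '<' forces right->left, move left to (4,2)
Step 11: at (4,2) dir=left — LOOP DETECTED (seen before)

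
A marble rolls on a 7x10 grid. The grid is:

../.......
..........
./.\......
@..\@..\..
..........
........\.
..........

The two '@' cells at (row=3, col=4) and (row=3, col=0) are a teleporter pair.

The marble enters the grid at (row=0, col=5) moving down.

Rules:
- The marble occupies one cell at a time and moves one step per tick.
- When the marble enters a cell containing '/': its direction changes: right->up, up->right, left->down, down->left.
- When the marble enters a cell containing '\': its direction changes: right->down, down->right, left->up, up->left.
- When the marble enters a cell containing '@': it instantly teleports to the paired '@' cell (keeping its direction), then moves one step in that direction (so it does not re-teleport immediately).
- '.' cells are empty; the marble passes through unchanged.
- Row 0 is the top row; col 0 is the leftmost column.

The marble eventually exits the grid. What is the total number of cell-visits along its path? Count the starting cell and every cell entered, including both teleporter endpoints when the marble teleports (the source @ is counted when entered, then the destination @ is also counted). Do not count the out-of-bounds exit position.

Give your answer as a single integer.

Answer: 7

Derivation:
Step 1: enter (0,5), '.' pass, move down to (1,5)
Step 2: enter (1,5), '.' pass, move down to (2,5)
Step 3: enter (2,5), '.' pass, move down to (3,5)
Step 4: enter (3,5), '.' pass, move down to (4,5)
Step 5: enter (4,5), '.' pass, move down to (5,5)
Step 6: enter (5,5), '.' pass, move down to (6,5)
Step 7: enter (6,5), '.' pass, move down to (7,5)
Step 8: at (7,5) — EXIT via bottom edge, pos 5
Path length (cell visits): 7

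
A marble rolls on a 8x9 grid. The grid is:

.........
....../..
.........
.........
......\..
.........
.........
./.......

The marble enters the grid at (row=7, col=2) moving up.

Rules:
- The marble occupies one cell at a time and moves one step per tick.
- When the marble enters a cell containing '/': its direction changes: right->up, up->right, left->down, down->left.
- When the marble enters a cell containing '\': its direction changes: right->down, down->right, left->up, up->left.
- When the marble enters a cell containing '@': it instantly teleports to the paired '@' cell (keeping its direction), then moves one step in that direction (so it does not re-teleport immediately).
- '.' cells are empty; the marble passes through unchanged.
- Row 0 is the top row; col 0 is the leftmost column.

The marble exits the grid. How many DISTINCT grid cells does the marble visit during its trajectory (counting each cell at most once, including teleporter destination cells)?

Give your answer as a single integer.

Answer: 8

Derivation:
Step 1: enter (7,2), '.' pass, move up to (6,2)
Step 2: enter (6,2), '.' pass, move up to (5,2)
Step 3: enter (5,2), '.' pass, move up to (4,2)
Step 4: enter (4,2), '.' pass, move up to (3,2)
Step 5: enter (3,2), '.' pass, move up to (2,2)
Step 6: enter (2,2), '.' pass, move up to (1,2)
Step 7: enter (1,2), '.' pass, move up to (0,2)
Step 8: enter (0,2), '.' pass, move up to (-1,2)
Step 9: at (-1,2) — EXIT via top edge, pos 2
Distinct cells visited: 8 (path length 8)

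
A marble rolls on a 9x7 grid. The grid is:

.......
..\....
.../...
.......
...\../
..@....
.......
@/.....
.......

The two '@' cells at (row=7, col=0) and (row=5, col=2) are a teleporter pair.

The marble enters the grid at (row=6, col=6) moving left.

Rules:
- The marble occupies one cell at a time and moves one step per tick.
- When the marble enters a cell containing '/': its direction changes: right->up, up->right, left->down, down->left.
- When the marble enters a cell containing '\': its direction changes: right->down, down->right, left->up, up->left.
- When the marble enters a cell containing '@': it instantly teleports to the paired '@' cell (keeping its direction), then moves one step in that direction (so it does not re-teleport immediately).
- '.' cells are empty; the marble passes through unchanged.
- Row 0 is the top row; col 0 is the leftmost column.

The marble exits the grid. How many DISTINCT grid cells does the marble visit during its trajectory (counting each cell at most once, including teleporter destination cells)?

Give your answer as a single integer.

Step 1: enter (6,6), '.' pass, move left to (6,5)
Step 2: enter (6,5), '.' pass, move left to (6,4)
Step 3: enter (6,4), '.' pass, move left to (6,3)
Step 4: enter (6,3), '.' pass, move left to (6,2)
Step 5: enter (6,2), '.' pass, move left to (6,1)
Step 6: enter (6,1), '.' pass, move left to (6,0)
Step 7: enter (6,0), '.' pass, move left to (6,-1)
Step 8: at (6,-1) — EXIT via left edge, pos 6
Distinct cells visited: 7 (path length 7)

Answer: 7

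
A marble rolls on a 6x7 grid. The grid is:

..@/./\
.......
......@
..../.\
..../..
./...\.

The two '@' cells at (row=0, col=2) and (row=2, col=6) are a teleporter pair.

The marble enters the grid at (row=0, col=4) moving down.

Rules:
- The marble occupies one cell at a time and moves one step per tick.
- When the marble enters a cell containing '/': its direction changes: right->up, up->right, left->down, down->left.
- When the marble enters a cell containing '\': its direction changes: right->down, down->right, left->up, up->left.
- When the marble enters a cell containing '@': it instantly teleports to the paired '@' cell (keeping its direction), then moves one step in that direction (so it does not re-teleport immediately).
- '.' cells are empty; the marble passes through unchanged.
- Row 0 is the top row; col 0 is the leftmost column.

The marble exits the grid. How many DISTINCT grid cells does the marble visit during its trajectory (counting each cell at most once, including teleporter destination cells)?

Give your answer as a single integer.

Answer: 8

Derivation:
Step 1: enter (0,4), '.' pass, move down to (1,4)
Step 2: enter (1,4), '.' pass, move down to (2,4)
Step 3: enter (2,4), '.' pass, move down to (3,4)
Step 4: enter (3,4), '/' deflects down->left, move left to (3,3)
Step 5: enter (3,3), '.' pass, move left to (3,2)
Step 6: enter (3,2), '.' pass, move left to (3,1)
Step 7: enter (3,1), '.' pass, move left to (3,0)
Step 8: enter (3,0), '.' pass, move left to (3,-1)
Step 9: at (3,-1) — EXIT via left edge, pos 3
Distinct cells visited: 8 (path length 8)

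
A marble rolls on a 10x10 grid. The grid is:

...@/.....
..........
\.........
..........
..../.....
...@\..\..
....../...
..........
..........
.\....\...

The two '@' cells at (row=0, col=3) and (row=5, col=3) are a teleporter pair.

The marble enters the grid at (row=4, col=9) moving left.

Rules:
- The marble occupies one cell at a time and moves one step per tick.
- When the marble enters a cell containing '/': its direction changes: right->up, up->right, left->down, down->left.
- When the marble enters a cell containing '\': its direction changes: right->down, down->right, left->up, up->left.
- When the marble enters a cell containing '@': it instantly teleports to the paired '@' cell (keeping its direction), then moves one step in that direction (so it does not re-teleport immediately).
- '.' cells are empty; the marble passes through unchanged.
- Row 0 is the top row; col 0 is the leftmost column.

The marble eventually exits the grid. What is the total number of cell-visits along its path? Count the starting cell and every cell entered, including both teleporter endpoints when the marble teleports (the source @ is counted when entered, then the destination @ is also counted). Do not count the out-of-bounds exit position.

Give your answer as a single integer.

Step 1: enter (4,9), '.' pass, move left to (4,8)
Step 2: enter (4,8), '.' pass, move left to (4,7)
Step 3: enter (4,7), '.' pass, move left to (4,6)
Step 4: enter (4,6), '.' pass, move left to (4,5)
Step 5: enter (4,5), '.' pass, move left to (4,4)
Step 6: enter (4,4), '/' deflects left->down, move down to (5,4)
Step 7: enter (5,4), '\' deflects down->right, move right to (5,5)
Step 8: enter (5,5), '.' pass, move right to (5,6)
Step 9: enter (5,6), '.' pass, move right to (5,7)
Step 10: enter (5,7), '\' deflects right->down, move down to (6,7)
Step 11: enter (6,7), '.' pass, move down to (7,7)
Step 12: enter (7,7), '.' pass, move down to (8,7)
Step 13: enter (8,7), '.' pass, move down to (9,7)
Step 14: enter (9,7), '.' pass, move down to (10,7)
Step 15: at (10,7) — EXIT via bottom edge, pos 7
Path length (cell visits): 14

Answer: 14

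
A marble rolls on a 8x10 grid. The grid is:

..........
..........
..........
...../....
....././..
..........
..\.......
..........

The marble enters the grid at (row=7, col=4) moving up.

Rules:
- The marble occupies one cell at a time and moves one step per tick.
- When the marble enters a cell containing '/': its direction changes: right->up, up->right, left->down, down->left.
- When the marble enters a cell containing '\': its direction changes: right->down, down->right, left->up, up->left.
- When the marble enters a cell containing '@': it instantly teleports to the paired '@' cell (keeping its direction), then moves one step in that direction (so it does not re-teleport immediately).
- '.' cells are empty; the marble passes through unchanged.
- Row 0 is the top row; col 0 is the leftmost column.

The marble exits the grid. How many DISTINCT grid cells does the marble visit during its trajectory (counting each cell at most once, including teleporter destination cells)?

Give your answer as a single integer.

Step 1: enter (7,4), '.' pass, move up to (6,4)
Step 2: enter (6,4), '.' pass, move up to (5,4)
Step 3: enter (5,4), '.' pass, move up to (4,4)
Step 4: enter (4,4), '.' pass, move up to (3,4)
Step 5: enter (3,4), '.' pass, move up to (2,4)
Step 6: enter (2,4), '.' pass, move up to (1,4)
Step 7: enter (1,4), '.' pass, move up to (0,4)
Step 8: enter (0,4), '.' pass, move up to (-1,4)
Step 9: at (-1,4) — EXIT via top edge, pos 4
Distinct cells visited: 8 (path length 8)

Answer: 8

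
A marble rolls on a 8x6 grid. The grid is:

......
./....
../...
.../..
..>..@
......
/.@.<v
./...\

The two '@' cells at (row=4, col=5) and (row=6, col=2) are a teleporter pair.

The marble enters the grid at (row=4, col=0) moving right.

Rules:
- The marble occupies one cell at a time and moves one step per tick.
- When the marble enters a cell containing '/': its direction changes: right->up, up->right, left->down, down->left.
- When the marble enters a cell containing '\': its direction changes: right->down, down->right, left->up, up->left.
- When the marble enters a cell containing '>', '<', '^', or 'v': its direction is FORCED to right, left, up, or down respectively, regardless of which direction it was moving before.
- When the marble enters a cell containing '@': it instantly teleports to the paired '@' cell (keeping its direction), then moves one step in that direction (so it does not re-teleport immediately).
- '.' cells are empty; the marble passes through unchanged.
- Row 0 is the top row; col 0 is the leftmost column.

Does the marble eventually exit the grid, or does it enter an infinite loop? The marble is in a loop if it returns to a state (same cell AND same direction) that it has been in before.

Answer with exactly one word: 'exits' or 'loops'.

Answer: loops

Derivation:
Step 1: enter (4,0), '.' pass, move right to (4,1)
Step 2: enter (4,1), '.' pass, move right to (4,2)
Step 3: enter (4,2), '>' forces right->right, move right to (4,3)
Step 4: enter (4,3), '.' pass, move right to (4,4)
Step 5: enter (4,4), '.' pass, move right to (4,5)
Step 6: enter (4,5), '@' teleport (4,5)->(6,2), also enter (6,2), move right to (6,3)
Step 7: enter (6,3), '.' pass, move right to (6,4)
Step 8: enter (6,4), '<' forces right->left, move left to (6,3)
Step 9: enter (6,3), '.' pass, move left to (6,2)
Step 10: enter (6,2), '@' teleport (6,2)->(4,5), also enter (4,5), move left to (4,4)
Step 11: enter (4,4), '.' pass, move left to (4,3)
Step 12: enter (4,3), '.' pass, move left to (4,2)
Step 13: enter (4,2), '>' forces left->right, move right to (4,3)
Step 14: at (4,3) dir=right — LOOP DETECTED (seen before)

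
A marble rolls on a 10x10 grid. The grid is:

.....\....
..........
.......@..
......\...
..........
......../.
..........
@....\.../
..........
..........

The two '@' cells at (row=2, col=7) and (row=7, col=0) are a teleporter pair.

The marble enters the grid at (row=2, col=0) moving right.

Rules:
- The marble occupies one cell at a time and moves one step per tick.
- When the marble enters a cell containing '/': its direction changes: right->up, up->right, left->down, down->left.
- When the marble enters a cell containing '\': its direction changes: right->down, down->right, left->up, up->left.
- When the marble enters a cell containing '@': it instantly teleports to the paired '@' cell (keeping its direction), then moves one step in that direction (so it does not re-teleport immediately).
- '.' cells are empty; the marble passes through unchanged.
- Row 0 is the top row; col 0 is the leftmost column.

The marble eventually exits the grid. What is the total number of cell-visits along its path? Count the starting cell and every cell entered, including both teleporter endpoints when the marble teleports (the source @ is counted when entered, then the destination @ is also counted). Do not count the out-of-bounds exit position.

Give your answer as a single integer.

Answer: 16

Derivation:
Step 1: enter (2,0), '.' pass, move right to (2,1)
Step 2: enter (2,1), '.' pass, move right to (2,2)
Step 3: enter (2,2), '.' pass, move right to (2,3)
Step 4: enter (2,3), '.' pass, move right to (2,4)
Step 5: enter (2,4), '.' pass, move right to (2,5)
Step 6: enter (2,5), '.' pass, move right to (2,6)
Step 7: enter (2,6), '.' pass, move right to (2,7)
Step 8: enter (2,7), '@' teleport (2,7)->(7,0), also enter (7,0), move right to (7,1)
Step 9: enter (7,1), '.' pass, move right to (7,2)
Step 10: enter (7,2), '.' pass, move right to (7,3)
Step 11: enter (7,3), '.' pass, move right to (7,4)
Step 12: enter (7,4), '.' pass, move right to (7,5)
Step 13: enter (7,5), '\' deflects right->down, move down to (8,5)
Step 14: enter (8,5), '.' pass, move down to (9,5)
Step 15: enter (9,5), '.' pass, move down to (10,5)
Step 16: at (10,5) — EXIT via bottom edge, pos 5
Path length (cell visits): 16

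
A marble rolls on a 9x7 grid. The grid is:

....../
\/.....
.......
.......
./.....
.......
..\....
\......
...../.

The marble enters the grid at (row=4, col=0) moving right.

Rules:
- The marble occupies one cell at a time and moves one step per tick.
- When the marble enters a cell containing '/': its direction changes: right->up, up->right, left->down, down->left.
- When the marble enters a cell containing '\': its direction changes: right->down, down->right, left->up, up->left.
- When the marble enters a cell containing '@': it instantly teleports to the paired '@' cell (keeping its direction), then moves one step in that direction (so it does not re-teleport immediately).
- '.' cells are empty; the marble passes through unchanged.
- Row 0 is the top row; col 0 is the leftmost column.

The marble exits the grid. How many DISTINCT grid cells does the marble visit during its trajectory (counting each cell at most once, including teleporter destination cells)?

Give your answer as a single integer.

Step 1: enter (4,0), '.' pass, move right to (4,1)
Step 2: enter (4,1), '/' deflects right->up, move up to (3,1)
Step 3: enter (3,1), '.' pass, move up to (2,1)
Step 4: enter (2,1), '.' pass, move up to (1,1)
Step 5: enter (1,1), '/' deflects up->right, move right to (1,2)
Step 6: enter (1,2), '.' pass, move right to (1,3)
Step 7: enter (1,3), '.' pass, move right to (1,4)
Step 8: enter (1,4), '.' pass, move right to (1,5)
Step 9: enter (1,5), '.' pass, move right to (1,6)
Step 10: enter (1,6), '.' pass, move right to (1,7)
Step 11: at (1,7) — EXIT via right edge, pos 1
Distinct cells visited: 10 (path length 10)

Answer: 10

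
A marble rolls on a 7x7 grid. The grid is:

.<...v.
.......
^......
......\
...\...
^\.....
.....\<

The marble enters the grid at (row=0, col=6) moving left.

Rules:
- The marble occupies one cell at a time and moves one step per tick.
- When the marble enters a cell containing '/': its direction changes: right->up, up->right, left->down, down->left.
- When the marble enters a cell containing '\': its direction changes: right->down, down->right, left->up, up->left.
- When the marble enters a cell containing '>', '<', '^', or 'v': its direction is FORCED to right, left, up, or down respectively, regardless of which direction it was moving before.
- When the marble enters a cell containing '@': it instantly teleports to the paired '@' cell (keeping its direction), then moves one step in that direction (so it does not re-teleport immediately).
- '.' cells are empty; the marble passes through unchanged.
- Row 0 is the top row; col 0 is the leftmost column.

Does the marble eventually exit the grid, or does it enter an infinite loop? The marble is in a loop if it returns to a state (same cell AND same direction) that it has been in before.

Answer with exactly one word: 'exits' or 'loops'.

Answer: loops

Derivation:
Step 1: enter (0,6), '.' pass, move left to (0,5)
Step 2: enter (0,5), 'v' forces left->down, move down to (1,5)
Step 3: enter (1,5), '.' pass, move down to (2,5)
Step 4: enter (2,5), '.' pass, move down to (3,5)
Step 5: enter (3,5), '.' pass, move down to (4,5)
Step 6: enter (4,5), '.' pass, move down to (5,5)
Step 7: enter (5,5), '.' pass, move down to (6,5)
Step 8: enter (6,5), '\' deflects down->right, move right to (6,6)
Step 9: enter (6,6), '<' forces right->left, move left to (6,5)
Step 10: enter (6,5), '\' deflects left->up, move up to (5,5)
Step 11: enter (5,5), '.' pass, move up to (4,5)
Step 12: enter (4,5), '.' pass, move up to (3,5)
Step 13: enter (3,5), '.' pass, move up to (2,5)
Step 14: enter (2,5), '.' pass, move up to (1,5)
Step 15: enter (1,5), '.' pass, move up to (0,5)
Step 16: enter (0,5), 'v' forces up->down, move down to (1,5)
Step 17: at (1,5) dir=down — LOOP DETECTED (seen before)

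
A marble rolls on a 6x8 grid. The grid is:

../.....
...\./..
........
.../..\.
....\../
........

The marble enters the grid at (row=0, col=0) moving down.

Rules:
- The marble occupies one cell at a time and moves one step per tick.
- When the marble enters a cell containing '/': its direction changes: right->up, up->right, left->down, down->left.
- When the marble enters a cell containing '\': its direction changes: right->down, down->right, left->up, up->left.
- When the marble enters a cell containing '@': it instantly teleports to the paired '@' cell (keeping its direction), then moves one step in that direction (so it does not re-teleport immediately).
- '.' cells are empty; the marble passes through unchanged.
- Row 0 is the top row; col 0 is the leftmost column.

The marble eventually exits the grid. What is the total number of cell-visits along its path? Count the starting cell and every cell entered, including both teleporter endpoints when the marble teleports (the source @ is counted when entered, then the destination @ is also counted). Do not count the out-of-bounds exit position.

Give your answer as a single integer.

Answer: 6

Derivation:
Step 1: enter (0,0), '.' pass, move down to (1,0)
Step 2: enter (1,0), '.' pass, move down to (2,0)
Step 3: enter (2,0), '.' pass, move down to (3,0)
Step 4: enter (3,0), '.' pass, move down to (4,0)
Step 5: enter (4,0), '.' pass, move down to (5,0)
Step 6: enter (5,0), '.' pass, move down to (6,0)
Step 7: at (6,0) — EXIT via bottom edge, pos 0
Path length (cell visits): 6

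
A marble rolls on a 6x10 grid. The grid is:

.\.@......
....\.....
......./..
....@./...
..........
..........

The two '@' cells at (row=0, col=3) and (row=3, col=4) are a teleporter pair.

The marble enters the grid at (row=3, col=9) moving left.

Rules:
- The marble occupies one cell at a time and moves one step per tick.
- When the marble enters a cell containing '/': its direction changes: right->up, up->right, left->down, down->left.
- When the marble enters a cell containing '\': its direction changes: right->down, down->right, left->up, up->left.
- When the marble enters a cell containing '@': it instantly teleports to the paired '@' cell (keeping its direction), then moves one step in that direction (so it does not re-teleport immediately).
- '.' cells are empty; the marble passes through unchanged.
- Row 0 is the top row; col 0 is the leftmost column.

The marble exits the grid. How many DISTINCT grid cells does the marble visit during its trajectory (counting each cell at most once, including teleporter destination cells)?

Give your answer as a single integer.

Answer: 6

Derivation:
Step 1: enter (3,9), '.' pass, move left to (3,8)
Step 2: enter (3,8), '.' pass, move left to (3,7)
Step 3: enter (3,7), '.' pass, move left to (3,6)
Step 4: enter (3,6), '/' deflects left->down, move down to (4,6)
Step 5: enter (4,6), '.' pass, move down to (5,6)
Step 6: enter (5,6), '.' pass, move down to (6,6)
Step 7: at (6,6) — EXIT via bottom edge, pos 6
Distinct cells visited: 6 (path length 6)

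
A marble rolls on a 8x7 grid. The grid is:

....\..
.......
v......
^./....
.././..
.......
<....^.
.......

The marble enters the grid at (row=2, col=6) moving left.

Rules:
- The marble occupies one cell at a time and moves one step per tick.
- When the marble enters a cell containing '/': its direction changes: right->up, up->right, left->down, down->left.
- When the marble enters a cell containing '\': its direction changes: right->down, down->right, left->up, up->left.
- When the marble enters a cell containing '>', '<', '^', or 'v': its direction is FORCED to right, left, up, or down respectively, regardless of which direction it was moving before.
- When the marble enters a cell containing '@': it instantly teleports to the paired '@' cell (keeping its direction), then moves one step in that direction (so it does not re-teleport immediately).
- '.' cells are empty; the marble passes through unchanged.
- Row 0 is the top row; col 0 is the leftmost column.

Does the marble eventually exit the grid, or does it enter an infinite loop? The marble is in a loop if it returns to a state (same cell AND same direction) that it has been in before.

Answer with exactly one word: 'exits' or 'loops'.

Answer: loops

Derivation:
Step 1: enter (2,6), '.' pass, move left to (2,5)
Step 2: enter (2,5), '.' pass, move left to (2,4)
Step 3: enter (2,4), '.' pass, move left to (2,3)
Step 4: enter (2,3), '.' pass, move left to (2,2)
Step 5: enter (2,2), '.' pass, move left to (2,1)
Step 6: enter (2,1), '.' pass, move left to (2,0)
Step 7: enter (2,0), 'v' forces left->down, move down to (3,0)
Step 8: enter (3,0), '^' forces down->up, move up to (2,0)
Step 9: enter (2,0), 'v' forces up->down, move down to (3,0)
Step 10: at (3,0) dir=down — LOOP DETECTED (seen before)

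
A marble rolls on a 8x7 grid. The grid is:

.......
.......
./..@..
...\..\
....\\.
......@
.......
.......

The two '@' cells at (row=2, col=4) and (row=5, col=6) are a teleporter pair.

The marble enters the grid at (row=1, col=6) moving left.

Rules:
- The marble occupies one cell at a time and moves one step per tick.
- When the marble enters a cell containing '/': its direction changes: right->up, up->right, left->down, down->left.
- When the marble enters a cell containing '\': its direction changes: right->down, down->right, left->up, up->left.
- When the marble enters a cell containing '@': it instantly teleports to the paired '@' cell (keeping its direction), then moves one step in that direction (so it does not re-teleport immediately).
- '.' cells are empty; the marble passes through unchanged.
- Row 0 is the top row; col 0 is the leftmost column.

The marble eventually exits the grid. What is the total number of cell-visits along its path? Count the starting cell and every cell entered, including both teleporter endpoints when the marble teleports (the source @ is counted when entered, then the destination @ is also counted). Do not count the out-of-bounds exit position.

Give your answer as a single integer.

Step 1: enter (1,6), '.' pass, move left to (1,5)
Step 2: enter (1,5), '.' pass, move left to (1,4)
Step 3: enter (1,4), '.' pass, move left to (1,3)
Step 4: enter (1,3), '.' pass, move left to (1,2)
Step 5: enter (1,2), '.' pass, move left to (1,1)
Step 6: enter (1,1), '.' pass, move left to (1,0)
Step 7: enter (1,0), '.' pass, move left to (1,-1)
Step 8: at (1,-1) — EXIT via left edge, pos 1
Path length (cell visits): 7

Answer: 7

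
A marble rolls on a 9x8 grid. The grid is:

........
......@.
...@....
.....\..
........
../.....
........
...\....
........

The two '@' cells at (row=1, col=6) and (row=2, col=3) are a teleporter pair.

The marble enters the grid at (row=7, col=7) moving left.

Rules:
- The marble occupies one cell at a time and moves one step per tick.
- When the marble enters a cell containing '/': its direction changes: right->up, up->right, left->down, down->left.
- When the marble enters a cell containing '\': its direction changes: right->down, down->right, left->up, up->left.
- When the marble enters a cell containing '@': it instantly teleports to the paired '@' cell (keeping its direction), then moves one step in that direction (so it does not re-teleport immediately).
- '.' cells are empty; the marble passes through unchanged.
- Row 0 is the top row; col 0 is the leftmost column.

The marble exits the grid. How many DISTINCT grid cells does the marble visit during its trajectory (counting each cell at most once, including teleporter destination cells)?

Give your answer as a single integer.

Answer: 12

Derivation:
Step 1: enter (7,7), '.' pass, move left to (7,6)
Step 2: enter (7,6), '.' pass, move left to (7,5)
Step 3: enter (7,5), '.' pass, move left to (7,4)
Step 4: enter (7,4), '.' pass, move left to (7,3)
Step 5: enter (7,3), '\' deflects left->up, move up to (6,3)
Step 6: enter (6,3), '.' pass, move up to (5,3)
Step 7: enter (5,3), '.' pass, move up to (4,3)
Step 8: enter (4,3), '.' pass, move up to (3,3)
Step 9: enter (3,3), '.' pass, move up to (2,3)
Step 10: enter (2,3), '@' teleport (2,3)->(1,6), also enter (1,6), move up to (0,6)
Step 11: enter (0,6), '.' pass, move up to (-1,6)
Step 12: at (-1,6) — EXIT via top edge, pos 6
Distinct cells visited: 12 (path length 12)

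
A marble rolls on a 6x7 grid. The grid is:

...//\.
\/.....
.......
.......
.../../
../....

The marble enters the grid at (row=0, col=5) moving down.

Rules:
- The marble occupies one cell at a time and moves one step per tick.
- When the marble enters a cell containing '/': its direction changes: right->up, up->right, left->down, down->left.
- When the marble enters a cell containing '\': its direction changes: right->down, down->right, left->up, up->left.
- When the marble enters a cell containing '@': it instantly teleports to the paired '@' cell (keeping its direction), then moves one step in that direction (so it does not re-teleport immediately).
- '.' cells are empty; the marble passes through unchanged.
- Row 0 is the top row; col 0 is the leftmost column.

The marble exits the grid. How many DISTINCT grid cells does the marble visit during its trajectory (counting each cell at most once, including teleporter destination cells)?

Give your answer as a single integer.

Step 1: enter (0,5), '\' deflects down->right, move right to (0,6)
Step 2: enter (0,6), '.' pass, move right to (0,7)
Step 3: at (0,7) — EXIT via right edge, pos 0
Distinct cells visited: 2 (path length 2)

Answer: 2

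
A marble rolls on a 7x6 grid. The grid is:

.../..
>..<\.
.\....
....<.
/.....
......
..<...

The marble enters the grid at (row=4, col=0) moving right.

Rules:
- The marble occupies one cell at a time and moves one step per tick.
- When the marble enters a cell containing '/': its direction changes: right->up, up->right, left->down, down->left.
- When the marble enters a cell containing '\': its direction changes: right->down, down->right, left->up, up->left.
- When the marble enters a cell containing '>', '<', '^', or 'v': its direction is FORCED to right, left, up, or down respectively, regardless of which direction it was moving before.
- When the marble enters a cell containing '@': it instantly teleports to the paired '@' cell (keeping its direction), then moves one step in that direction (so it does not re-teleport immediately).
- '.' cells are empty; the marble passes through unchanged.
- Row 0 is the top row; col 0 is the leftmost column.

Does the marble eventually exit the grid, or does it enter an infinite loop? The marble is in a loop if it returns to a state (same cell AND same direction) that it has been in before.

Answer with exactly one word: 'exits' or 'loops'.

Step 1: enter (4,0), '/' deflects right->up, move up to (3,0)
Step 2: enter (3,0), '.' pass, move up to (2,0)
Step 3: enter (2,0), '.' pass, move up to (1,0)
Step 4: enter (1,0), '>' forces up->right, move right to (1,1)
Step 5: enter (1,1), '.' pass, move right to (1,2)
Step 6: enter (1,2), '.' pass, move right to (1,3)
Step 7: enter (1,3), '<' forces right->left, move left to (1,2)
Step 8: enter (1,2), '.' pass, move left to (1,1)
Step 9: enter (1,1), '.' pass, move left to (1,0)
Step 10: enter (1,0), '>' forces left->right, move right to (1,1)
Step 11: at (1,1) dir=right — LOOP DETECTED (seen before)

Answer: loops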